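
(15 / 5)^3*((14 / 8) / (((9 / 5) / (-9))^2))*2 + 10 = 4745 / 2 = 2372.50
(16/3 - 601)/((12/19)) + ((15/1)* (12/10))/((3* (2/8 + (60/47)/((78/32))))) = -63677219/68076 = -935.38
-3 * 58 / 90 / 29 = -1 / 15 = -0.07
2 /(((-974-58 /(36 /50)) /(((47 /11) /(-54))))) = 47 /313203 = 0.00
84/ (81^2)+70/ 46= 77189/ 50301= 1.53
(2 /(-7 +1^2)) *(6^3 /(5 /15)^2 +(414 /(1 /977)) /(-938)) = -236499 /469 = -504.26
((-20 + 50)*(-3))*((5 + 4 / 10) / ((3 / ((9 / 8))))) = -729 / 4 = -182.25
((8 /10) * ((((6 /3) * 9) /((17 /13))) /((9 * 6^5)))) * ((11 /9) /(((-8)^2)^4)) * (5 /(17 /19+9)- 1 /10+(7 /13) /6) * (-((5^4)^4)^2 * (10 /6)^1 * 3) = -929641537368297576904296875 /1407202816425984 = -660630810652.73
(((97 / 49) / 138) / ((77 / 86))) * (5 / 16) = 20855 / 4165392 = 0.01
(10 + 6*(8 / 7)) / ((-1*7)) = -118 / 49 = -2.41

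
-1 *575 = -575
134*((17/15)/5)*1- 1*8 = 1678/75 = 22.37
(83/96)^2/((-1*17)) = -6889/156672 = -0.04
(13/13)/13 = 1/13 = 0.08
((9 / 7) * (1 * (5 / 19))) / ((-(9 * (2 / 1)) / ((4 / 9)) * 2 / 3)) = -5 / 399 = -0.01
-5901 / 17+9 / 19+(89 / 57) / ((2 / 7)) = -661205 / 1938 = -341.18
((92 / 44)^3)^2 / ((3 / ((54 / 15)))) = 888215334 / 8857805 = 100.27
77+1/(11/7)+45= 1349/11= 122.64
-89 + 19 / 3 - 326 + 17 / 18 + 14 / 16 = -29293 / 72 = -406.85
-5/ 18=-0.28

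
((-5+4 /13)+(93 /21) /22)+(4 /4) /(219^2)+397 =37687899685 /96017922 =392.51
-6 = -6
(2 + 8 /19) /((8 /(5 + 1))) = 1.82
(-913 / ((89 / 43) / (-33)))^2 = 1678442029209 / 7921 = 211897743.87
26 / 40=13 / 20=0.65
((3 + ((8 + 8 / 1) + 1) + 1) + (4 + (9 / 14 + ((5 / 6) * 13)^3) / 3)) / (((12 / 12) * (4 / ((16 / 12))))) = 2036747 / 13608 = 149.67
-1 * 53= -53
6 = 6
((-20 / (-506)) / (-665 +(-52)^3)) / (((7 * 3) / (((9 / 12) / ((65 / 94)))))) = -47 / 3252528279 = -0.00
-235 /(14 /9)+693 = 541.93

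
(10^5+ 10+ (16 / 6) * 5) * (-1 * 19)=-5701330 / 3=-1900443.33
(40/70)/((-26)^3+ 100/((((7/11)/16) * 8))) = -1/30208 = -0.00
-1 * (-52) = 52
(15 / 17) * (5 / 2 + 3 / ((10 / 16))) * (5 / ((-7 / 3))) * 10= -16425 / 119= -138.03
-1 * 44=-44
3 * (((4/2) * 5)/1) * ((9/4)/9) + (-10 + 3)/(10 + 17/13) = 289/42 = 6.88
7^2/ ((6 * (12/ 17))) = 833/ 72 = 11.57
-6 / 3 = -2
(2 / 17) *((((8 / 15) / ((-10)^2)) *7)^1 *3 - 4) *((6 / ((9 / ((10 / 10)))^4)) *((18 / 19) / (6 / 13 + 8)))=-104 / 2220625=-0.00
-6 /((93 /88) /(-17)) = 2992 /31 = 96.52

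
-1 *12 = -12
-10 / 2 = -5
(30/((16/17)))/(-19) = -255/152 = -1.68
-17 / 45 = -0.38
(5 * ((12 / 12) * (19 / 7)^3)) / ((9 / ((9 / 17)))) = 34295 / 5831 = 5.88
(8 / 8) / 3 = 1 / 3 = 0.33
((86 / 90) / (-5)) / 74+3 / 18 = 1366 / 8325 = 0.16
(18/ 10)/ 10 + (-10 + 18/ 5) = -311/ 50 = -6.22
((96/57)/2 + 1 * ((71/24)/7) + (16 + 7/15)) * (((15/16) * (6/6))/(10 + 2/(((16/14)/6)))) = 282993/348992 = 0.81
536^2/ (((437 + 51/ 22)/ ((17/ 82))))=53724352/ 396265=135.58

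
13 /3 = 4.33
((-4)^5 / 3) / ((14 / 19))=-9728 / 21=-463.24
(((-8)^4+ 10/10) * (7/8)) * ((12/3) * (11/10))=315469/20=15773.45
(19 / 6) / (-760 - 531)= -0.00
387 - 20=367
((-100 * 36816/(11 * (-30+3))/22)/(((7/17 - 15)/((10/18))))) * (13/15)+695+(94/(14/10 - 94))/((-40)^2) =45673013304629/67523401440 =676.40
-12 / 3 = -4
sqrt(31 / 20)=sqrt(155) / 10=1.24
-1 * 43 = -43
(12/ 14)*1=6/ 7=0.86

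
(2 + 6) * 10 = 80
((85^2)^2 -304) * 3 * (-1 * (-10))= 1566009630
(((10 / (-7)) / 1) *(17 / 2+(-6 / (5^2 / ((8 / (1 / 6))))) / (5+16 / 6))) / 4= -2.50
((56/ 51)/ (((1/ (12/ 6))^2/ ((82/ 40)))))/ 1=2296/ 255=9.00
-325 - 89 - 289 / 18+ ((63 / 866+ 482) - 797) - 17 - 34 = -3101945 / 3897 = -795.98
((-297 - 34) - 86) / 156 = -139 / 52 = -2.67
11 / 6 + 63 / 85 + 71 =37523 / 510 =73.57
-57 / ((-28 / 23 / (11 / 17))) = 14421 / 476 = 30.30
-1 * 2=-2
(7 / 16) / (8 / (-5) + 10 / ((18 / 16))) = 315 / 5248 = 0.06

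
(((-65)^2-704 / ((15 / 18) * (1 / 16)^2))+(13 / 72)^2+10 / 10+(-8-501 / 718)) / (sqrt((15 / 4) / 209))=-1973198257829 * sqrt(3135) / 69789600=-1583065.14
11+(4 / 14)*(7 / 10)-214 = -202.80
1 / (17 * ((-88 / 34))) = -1 / 44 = -0.02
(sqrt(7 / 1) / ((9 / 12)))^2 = 112 / 9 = 12.44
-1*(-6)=6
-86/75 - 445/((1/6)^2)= -16021.15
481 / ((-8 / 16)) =-962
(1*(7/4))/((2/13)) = 91/8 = 11.38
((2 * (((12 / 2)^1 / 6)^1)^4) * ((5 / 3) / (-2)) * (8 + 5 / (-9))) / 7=-335 / 189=-1.77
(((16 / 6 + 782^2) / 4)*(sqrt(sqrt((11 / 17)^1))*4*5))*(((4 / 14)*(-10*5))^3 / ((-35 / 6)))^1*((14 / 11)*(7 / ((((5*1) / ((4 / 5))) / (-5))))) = -9768633335.95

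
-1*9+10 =1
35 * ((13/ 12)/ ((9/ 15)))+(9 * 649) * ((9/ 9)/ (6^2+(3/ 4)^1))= 391843/ 1764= 222.13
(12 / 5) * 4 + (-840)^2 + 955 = 3532823 / 5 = 706564.60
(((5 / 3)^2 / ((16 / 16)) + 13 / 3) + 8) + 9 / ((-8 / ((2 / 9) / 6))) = 1085 / 72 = 15.07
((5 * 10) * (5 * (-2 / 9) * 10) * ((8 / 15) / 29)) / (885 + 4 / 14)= -56000 / 4852251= -0.01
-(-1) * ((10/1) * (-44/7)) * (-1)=440/7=62.86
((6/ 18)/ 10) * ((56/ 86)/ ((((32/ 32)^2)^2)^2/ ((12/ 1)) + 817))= 56/ 2108075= 0.00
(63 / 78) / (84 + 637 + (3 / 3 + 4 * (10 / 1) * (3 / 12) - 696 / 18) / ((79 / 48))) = 1659 / 1446406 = 0.00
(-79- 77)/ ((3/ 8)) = -416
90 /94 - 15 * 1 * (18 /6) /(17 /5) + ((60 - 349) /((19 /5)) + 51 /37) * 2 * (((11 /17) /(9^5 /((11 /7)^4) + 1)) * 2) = -489721579177174 /39821871109565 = -12.30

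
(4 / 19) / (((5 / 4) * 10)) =8 / 475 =0.02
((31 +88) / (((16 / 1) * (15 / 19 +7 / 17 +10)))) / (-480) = -38437 / 27786240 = -0.00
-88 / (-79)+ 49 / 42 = 1081 / 474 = 2.28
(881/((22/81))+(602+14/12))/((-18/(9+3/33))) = -1942.85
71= 71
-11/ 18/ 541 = -11/ 9738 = -0.00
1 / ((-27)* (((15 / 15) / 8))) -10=-278 / 27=-10.30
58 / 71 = 0.82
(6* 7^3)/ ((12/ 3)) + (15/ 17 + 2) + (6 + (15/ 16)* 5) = 143635/ 272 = 528.07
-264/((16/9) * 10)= -297/20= -14.85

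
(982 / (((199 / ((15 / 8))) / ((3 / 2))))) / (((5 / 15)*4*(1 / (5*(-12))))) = -994275 / 1592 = -624.54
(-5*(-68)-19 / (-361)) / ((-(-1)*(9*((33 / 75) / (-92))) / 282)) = -1396868200 / 627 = -2227859.97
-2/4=-1/2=-0.50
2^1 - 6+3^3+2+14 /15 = 389 /15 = 25.93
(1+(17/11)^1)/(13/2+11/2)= 7/33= 0.21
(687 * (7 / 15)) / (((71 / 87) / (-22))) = -3068142 / 355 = -8642.65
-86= -86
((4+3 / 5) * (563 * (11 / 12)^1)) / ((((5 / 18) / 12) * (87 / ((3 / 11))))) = 233082 / 725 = 321.49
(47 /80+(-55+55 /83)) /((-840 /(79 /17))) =28195021 /94819200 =0.30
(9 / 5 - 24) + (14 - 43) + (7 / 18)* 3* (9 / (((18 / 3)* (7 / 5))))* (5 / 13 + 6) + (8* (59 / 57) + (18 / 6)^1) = -473329 / 14820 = -31.94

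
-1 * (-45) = 45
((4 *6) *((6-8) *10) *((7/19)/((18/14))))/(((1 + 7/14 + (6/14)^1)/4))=-285.28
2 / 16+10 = 81 / 8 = 10.12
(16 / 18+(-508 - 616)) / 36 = -2527 / 81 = -31.20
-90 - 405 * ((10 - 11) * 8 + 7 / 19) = 57015 / 19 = 3000.79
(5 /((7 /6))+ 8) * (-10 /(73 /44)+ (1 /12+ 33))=1019143 /3066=332.40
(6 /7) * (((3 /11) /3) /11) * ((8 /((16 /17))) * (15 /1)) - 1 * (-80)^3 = 433664765 /847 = 512000.90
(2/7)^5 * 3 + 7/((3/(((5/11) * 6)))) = 1177546/184877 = 6.37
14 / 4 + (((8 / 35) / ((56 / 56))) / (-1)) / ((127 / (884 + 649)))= 941 / 1270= 0.74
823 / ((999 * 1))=823 / 999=0.82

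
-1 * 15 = -15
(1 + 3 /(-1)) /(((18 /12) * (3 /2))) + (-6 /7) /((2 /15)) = -461 /63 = -7.32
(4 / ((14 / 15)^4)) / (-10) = -10125 / 19208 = -0.53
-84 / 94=-42 / 47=-0.89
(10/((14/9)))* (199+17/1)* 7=9720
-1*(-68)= 68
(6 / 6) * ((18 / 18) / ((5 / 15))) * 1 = 3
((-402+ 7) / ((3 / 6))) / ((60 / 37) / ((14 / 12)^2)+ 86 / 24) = -17187240 / 103879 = -165.45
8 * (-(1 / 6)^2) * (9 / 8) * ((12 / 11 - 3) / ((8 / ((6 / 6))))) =21 / 352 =0.06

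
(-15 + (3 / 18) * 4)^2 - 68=1237 / 9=137.44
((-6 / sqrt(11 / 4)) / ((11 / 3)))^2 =1296 / 1331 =0.97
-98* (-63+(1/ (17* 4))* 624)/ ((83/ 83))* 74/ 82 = 3317790/ 697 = 4760.10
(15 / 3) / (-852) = -5 / 852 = -0.01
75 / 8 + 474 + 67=4403 / 8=550.38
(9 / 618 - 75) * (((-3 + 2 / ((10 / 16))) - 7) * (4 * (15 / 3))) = 1050396 / 103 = 10198.02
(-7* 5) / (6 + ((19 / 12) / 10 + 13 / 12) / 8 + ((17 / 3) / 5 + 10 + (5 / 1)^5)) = -33600 / 3016597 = -0.01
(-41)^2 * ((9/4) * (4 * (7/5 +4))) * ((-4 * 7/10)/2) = -114375.24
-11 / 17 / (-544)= 11 / 9248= 0.00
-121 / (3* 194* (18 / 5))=-605 / 10476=-0.06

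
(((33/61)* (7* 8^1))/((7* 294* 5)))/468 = 11/1748565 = 0.00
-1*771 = -771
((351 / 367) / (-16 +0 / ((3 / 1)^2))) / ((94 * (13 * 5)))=-27 / 2759840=-0.00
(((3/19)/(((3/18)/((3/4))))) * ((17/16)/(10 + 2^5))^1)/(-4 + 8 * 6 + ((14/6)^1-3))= 459/1106560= 0.00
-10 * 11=-110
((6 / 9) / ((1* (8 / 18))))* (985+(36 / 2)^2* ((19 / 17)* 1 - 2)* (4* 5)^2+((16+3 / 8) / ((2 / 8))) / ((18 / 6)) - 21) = -11563445 / 68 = -170050.66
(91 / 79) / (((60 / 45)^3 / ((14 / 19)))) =17199 / 48032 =0.36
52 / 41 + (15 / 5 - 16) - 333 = -14134 / 41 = -344.73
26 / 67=0.39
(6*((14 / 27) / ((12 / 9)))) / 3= 7 / 9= 0.78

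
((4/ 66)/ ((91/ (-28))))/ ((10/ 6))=-8/ 715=-0.01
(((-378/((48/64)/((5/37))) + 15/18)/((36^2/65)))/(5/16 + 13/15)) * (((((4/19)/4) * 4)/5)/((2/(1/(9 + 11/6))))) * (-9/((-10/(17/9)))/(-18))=50779/96689214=0.00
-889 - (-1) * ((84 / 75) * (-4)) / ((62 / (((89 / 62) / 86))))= -918404921 / 1033075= -889.00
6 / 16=3 / 8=0.38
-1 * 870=-870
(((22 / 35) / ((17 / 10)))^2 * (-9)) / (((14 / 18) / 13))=-20.57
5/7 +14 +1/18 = 1861/126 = 14.77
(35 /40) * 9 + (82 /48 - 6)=43 /12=3.58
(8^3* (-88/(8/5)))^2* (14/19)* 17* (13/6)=1226748723200/57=21521907424.56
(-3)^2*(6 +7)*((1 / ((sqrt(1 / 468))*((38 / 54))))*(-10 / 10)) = -18954*sqrt(13) / 19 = -3596.82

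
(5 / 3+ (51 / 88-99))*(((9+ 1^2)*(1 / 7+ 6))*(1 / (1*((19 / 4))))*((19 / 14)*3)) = -784535 / 154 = -5094.38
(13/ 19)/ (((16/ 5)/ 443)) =28795/ 304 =94.72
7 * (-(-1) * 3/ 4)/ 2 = 21/ 8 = 2.62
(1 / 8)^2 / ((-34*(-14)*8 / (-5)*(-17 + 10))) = 5 / 1705984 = 0.00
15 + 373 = 388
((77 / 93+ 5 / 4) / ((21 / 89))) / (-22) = -68797 / 171864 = -0.40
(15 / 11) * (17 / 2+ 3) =345 / 22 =15.68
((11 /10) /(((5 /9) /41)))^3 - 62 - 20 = 66863727379 /125000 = 534909.82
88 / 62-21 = -607 / 31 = -19.58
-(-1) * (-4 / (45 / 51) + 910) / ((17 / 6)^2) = 162984 / 1445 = 112.79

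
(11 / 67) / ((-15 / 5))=-11 / 201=-0.05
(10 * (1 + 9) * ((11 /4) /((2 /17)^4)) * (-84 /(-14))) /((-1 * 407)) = -6264075 /296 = -21162.42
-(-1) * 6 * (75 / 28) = 225 / 14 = 16.07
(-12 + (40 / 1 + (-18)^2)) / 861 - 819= -704807 / 861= -818.59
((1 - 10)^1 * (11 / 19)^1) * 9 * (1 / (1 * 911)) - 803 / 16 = -50.24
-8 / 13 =-0.62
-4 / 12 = -1 / 3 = -0.33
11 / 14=0.79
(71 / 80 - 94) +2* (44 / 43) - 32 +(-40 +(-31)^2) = 2744893 / 3440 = 797.93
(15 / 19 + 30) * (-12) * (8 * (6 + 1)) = -393120 / 19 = -20690.53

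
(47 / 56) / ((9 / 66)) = 517 / 84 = 6.15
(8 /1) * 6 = 48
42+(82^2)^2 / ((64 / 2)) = 2825845 / 2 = 1412922.50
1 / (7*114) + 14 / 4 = 1397 / 399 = 3.50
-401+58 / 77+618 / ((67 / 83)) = 1884765 / 5159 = 365.34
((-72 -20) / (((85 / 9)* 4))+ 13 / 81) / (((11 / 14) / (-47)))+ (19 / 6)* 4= 11264906 / 75735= 148.74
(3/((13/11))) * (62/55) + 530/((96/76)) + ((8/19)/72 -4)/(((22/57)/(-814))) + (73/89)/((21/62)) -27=8821.53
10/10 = 1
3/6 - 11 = -21/2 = -10.50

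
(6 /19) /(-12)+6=227 /38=5.97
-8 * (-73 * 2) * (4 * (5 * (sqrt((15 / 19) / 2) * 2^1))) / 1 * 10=233600 * sqrt(570) / 19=293532.82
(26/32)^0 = 1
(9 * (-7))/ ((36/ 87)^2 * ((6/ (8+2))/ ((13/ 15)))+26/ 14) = -4821453/ 151201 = -31.89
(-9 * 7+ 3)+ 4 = -56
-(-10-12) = 22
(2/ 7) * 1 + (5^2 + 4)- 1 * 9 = 142/ 7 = 20.29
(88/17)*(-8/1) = -704/17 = -41.41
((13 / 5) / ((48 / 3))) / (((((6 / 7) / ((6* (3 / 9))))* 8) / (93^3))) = 24398829 / 640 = 38123.17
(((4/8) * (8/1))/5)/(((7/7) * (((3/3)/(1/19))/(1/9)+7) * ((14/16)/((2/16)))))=2/3115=0.00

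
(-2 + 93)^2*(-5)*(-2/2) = 41405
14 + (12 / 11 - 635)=-6819 / 11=-619.91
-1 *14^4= -38416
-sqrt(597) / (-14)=sqrt(597) / 14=1.75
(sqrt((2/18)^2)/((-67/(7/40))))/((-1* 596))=7/14375520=0.00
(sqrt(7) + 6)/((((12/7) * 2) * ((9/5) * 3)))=35 * sqrt(7)/648 + 35/108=0.47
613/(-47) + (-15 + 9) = -895/47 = -19.04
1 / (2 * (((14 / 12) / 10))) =30 / 7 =4.29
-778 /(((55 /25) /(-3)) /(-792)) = -840240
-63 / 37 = -1.70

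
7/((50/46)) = 161/25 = 6.44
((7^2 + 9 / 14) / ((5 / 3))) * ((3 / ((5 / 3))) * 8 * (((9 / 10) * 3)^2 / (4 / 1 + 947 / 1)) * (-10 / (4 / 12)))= -5471874 / 55475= -98.64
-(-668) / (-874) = -334 / 437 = -0.76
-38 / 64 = -19 / 32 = -0.59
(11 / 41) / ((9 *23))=11 / 8487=0.00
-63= -63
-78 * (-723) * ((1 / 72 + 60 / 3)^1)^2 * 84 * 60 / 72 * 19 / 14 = 2145949383.45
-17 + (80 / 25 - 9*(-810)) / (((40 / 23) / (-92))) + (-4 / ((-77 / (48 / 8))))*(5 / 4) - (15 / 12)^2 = -385828.45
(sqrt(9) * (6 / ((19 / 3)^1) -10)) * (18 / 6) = -1548 / 19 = -81.47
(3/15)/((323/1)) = 1/1615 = 0.00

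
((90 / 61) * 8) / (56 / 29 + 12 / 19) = 99180 / 21533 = 4.61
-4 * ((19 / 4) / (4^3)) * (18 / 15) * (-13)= 741 / 160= 4.63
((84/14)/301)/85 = 0.00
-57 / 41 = -1.39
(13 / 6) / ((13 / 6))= 1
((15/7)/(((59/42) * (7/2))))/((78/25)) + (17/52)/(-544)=95587/687232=0.14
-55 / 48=-1.15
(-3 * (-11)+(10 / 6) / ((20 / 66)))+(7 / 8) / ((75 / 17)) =23219 / 600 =38.70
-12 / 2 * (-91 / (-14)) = -39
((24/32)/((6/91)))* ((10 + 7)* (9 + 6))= 23205/8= 2900.62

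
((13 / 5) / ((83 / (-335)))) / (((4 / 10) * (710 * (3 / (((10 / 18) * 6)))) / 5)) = -21775 / 106074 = -0.21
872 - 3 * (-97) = 1163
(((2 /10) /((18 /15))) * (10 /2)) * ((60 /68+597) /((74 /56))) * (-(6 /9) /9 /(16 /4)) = -118580 /16983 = -6.98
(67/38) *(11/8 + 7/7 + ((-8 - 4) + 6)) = -1943/304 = -6.39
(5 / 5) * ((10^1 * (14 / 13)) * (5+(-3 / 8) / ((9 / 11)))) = 3815 / 78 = 48.91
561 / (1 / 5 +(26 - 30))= -2805 / 19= -147.63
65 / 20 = 3.25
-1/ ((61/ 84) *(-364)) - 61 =-48370/ 793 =-61.00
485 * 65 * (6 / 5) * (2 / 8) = 18915 / 2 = 9457.50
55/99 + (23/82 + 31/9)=351/82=4.28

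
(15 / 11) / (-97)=-15 / 1067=-0.01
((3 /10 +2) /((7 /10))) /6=23 /42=0.55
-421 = -421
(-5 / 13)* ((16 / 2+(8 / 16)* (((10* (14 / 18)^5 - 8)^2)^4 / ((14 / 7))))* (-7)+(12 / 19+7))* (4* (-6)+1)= -281306911704116267458035415801598091472380650965 / 36508780865343443059072552920976674507447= -7705185.03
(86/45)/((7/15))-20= -334/21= -15.90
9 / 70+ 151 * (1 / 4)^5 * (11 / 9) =0.31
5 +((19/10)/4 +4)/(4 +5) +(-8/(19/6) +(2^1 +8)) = 88721/6840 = 12.97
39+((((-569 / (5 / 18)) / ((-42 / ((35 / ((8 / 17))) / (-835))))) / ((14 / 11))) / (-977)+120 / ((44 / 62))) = 209147243859 / 1005059440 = 208.09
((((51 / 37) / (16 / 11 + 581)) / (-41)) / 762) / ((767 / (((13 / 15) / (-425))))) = 11 / 54620704925250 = 0.00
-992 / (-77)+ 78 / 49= 7802 / 539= 14.47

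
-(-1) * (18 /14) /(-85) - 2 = -1199 /595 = -2.02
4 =4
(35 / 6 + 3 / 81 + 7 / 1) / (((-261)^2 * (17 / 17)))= 695 / 3678534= 0.00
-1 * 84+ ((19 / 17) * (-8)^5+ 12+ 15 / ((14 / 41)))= -8722969 / 238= -36651.13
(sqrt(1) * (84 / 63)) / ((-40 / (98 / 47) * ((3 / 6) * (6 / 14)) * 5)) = -686 / 10575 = -0.06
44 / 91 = 0.48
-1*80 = -80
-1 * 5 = -5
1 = 1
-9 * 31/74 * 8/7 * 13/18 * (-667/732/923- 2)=41910109/6730374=6.23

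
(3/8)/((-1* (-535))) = 3/4280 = 0.00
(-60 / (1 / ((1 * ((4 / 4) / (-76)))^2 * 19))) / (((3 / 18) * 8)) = -45 / 304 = -0.15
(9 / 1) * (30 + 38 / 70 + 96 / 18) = 11301 / 35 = 322.89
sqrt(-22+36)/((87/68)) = 68 *sqrt(14)/87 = 2.92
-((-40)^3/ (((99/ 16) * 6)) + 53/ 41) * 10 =209762590/ 12177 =17226.13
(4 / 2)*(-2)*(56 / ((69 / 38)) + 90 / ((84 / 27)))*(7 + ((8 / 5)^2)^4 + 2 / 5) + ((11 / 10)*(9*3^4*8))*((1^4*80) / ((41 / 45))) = 1421402676621002 / 2578515625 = 551248.42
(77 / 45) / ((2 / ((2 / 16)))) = 77 / 720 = 0.11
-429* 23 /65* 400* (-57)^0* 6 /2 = -182160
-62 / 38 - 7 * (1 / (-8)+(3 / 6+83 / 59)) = -126485 / 8968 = -14.10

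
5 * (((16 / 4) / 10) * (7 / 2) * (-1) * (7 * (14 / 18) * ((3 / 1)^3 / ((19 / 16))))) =-16464 / 19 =-866.53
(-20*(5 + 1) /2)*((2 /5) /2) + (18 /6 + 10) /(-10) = -133 /10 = -13.30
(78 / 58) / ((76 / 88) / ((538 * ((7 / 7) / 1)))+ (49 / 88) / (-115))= -3217240 / 7743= -415.50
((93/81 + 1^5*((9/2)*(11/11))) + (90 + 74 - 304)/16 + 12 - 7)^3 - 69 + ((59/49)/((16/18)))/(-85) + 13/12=-320540025359/5246700480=-61.09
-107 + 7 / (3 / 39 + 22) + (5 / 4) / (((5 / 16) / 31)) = 710 / 41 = 17.32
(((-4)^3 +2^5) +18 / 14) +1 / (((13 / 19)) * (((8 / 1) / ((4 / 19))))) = -5583 / 182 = -30.68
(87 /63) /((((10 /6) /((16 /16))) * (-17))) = -29 /595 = -0.05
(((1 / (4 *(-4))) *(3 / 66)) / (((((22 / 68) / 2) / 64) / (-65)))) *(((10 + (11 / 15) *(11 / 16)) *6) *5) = 2785705 / 121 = 23022.36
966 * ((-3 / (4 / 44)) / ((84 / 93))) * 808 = -28517148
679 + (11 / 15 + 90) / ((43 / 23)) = 469258 / 645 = 727.53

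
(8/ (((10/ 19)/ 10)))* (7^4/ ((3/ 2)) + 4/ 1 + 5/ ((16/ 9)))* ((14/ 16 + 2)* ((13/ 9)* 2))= 438340279/ 216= 2029353.14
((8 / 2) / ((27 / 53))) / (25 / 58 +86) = 12296 / 135351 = 0.09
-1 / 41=-0.02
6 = 6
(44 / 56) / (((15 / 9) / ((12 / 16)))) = 99 / 280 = 0.35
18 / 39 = 6 / 13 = 0.46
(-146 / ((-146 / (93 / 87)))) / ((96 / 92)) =713 / 696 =1.02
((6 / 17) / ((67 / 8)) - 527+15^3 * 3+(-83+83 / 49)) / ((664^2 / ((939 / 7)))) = 249369551103 / 86123963296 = 2.90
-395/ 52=-7.60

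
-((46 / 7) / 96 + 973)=-326951 / 336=-973.07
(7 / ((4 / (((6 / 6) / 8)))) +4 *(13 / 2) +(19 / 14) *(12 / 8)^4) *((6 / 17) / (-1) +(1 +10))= 19729 / 56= 352.30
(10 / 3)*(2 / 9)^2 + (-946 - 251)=-290831 / 243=-1196.84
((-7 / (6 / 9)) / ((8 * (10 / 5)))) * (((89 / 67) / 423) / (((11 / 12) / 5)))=-0.01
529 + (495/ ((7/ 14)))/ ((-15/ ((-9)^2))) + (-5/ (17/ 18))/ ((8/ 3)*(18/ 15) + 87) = -36932389/ 7667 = -4817.06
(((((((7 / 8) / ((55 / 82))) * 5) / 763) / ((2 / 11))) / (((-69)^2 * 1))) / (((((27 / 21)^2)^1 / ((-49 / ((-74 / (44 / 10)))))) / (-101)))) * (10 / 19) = -109367951 / 118202051628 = -0.00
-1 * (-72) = 72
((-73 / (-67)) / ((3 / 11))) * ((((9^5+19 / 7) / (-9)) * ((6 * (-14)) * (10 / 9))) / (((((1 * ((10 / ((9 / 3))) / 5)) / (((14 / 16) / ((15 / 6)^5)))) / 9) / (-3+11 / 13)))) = -1040931495296 / 1633125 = -637386.30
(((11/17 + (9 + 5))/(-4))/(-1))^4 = 3844124001/21381376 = 179.79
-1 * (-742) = 742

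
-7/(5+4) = -7/9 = -0.78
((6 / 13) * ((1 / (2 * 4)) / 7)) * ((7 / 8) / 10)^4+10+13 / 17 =389775377493 / 36208640000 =10.76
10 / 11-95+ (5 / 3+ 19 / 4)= -11573 / 132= -87.67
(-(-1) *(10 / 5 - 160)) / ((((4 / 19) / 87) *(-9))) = 43529 / 6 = 7254.83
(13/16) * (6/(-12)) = -13/32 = -0.41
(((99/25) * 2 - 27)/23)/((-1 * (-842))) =-477/484150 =-0.00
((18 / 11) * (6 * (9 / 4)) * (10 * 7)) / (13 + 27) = 1701 / 44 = 38.66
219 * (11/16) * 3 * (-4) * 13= -93951/4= -23487.75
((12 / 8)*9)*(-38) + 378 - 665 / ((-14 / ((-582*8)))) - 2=-221297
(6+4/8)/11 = 13/22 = 0.59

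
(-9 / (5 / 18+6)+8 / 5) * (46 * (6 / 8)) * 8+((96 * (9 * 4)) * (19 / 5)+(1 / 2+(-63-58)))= 14755787 / 1130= 13058.22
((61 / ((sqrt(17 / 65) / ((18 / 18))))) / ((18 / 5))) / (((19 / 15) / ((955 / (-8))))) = -1456375 * sqrt(1105) / 15504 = -3122.56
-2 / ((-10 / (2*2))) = 4 / 5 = 0.80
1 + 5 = 6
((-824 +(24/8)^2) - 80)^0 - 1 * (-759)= 760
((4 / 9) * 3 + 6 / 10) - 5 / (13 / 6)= -73 / 195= -0.37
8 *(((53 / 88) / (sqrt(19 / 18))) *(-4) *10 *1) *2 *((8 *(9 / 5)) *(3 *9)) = -4945536 *sqrt(38) / 209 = -145867.61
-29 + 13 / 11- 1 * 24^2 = -6642 / 11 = -603.82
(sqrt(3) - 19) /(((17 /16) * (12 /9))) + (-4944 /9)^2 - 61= 301693.92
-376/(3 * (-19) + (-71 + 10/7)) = 1316/443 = 2.97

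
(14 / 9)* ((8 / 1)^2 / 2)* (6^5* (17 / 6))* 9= 9870336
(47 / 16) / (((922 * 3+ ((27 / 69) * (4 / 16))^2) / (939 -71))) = 21581084 / 23411505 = 0.92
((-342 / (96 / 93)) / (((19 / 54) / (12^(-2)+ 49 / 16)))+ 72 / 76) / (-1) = 3513411 / 1216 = 2889.32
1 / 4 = 0.25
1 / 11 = 0.09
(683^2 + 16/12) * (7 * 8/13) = 78370376/39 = 2009496.82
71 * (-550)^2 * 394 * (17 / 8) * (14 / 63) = 35964073750 / 9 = 3996008194.44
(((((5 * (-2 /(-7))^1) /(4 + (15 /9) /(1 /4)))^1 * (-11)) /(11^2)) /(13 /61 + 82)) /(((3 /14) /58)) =-1769 /44132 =-0.04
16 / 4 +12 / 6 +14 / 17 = 116 / 17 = 6.82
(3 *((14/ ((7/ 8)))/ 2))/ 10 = 2.40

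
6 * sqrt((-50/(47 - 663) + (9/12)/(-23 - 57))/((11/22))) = 3 * sqrt(1362130)/1540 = 2.27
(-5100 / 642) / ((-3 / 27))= 7650 / 107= 71.50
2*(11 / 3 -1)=16 / 3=5.33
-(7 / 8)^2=-49 / 64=-0.77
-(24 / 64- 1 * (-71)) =-71.38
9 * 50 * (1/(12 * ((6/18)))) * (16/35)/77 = 360/539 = 0.67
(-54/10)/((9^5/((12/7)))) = -4/25515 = -0.00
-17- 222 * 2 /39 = -369 /13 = -28.38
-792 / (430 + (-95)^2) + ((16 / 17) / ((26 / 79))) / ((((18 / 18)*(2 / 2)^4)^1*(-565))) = -20973728 / 236119715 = -0.09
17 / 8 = 2.12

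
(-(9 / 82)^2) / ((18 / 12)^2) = -9 / 1681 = -0.01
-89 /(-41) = 89 /41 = 2.17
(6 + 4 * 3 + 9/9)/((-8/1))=-19/8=-2.38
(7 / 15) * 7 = 49 / 15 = 3.27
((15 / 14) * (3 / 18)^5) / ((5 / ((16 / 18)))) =1 / 40824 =0.00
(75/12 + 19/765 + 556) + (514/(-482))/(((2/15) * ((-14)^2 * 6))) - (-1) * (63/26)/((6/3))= 1058805211843/1879048080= 563.48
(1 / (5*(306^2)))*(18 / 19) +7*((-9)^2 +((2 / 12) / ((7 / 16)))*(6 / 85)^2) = 1401061487 / 2470950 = 567.01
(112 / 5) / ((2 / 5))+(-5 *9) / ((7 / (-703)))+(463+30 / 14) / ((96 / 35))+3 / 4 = 99658 / 21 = 4745.62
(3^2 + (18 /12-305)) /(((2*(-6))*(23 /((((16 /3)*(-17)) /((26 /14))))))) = -140182 /2691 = -52.09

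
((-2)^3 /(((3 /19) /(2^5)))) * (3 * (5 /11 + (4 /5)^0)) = -77824 /11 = -7074.91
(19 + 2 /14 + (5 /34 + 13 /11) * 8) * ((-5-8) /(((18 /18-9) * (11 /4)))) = 253331 /14399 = 17.59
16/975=0.02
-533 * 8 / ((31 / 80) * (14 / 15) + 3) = -2558400 / 2017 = -1268.42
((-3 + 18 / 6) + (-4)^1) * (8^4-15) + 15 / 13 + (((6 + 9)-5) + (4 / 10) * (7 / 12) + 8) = -6358799 / 390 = -16304.61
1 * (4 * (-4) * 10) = -160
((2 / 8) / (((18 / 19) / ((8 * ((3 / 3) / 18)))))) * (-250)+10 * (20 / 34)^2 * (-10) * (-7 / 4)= 731125 / 23409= 31.23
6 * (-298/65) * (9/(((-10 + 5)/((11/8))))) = 44253/650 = 68.08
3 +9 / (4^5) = 3081 / 1024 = 3.01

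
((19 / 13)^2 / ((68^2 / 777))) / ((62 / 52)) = 280497 / 931736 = 0.30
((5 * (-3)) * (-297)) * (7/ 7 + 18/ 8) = 57915/ 4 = 14478.75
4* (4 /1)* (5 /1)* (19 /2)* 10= 7600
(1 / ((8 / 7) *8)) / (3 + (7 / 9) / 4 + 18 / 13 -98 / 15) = -4095 / 73168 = -0.06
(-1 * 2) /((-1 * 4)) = 1 /2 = 0.50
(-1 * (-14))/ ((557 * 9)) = 14/ 5013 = 0.00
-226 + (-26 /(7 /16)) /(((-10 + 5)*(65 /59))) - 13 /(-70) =-215.03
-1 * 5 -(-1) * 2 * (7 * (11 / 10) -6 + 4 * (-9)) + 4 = -348 / 5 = -69.60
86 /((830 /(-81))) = -8.39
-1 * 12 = -12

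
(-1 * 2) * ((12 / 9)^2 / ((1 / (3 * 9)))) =-96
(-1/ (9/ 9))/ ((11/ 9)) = -9/ 11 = -0.82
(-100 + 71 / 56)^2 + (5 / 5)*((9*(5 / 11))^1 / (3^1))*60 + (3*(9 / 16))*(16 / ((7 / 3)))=9841.43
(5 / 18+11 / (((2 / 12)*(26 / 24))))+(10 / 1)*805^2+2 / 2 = 1516393055 / 234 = 6480312.20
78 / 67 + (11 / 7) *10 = 7916 / 469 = 16.88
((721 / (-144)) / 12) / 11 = -0.04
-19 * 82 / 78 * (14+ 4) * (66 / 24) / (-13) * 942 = 12107997 / 169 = 71644.95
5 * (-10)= -50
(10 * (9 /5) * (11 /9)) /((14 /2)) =22 /7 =3.14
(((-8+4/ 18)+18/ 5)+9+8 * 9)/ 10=3457/ 450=7.68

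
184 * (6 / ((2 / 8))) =4416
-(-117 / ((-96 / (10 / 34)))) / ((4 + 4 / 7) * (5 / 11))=-3003 / 17408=-0.17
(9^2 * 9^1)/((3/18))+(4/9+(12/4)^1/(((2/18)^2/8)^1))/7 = 41866/9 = 4651.78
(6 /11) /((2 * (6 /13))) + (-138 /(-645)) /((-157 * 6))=1315939 /2227830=0.59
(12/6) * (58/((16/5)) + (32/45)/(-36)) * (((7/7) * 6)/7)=58661/1890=31.04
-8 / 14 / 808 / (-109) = 1 / 154126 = 0.00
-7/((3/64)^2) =-3185.78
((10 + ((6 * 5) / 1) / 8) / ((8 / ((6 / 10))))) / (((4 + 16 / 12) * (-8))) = -0.02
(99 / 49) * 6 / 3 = 198 / 49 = 4.04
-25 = -25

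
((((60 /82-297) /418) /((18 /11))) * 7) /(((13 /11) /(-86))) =13406239 /60762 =220.64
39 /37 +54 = 2037 /37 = 55.05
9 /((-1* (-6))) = 3 /2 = 1.50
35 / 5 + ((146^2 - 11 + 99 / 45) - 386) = 104641 / 5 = 20928.20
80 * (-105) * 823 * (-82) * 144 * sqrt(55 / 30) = 13605177600 * sqrt(66) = 110528985324.29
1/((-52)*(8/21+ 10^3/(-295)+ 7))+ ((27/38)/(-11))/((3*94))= -6374631/1262943110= -0.01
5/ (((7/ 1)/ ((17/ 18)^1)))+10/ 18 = 155/ 126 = 1.23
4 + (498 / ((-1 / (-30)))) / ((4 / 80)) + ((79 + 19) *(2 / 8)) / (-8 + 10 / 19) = 84859405 / 284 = 298800.72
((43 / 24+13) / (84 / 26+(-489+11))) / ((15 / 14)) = -6461 / 222192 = -0.03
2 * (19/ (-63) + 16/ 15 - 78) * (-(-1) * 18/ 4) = -24329/ 35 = -695.11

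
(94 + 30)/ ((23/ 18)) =2232/ 23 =97.04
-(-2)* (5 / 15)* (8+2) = 20 / 3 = 6.67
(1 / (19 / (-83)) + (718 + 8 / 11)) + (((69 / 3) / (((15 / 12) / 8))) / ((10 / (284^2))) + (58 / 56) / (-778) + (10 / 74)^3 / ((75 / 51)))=1187970.68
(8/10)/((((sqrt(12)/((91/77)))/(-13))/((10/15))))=-676 * sqrt(3)/495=-2.37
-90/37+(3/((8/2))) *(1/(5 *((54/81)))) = -3267/1480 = -2.21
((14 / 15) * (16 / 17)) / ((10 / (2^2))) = 448 / 1275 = 0.35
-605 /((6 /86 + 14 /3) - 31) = 645 /28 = 23.04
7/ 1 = 7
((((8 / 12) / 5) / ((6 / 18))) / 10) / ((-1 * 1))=-1 / 25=-0.04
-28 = -28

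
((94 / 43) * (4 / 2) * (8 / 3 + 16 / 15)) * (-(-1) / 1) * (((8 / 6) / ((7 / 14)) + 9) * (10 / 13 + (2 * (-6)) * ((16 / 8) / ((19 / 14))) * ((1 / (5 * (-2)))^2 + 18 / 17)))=-140273998144 / 40625325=-3452.87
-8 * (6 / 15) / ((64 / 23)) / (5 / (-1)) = 23 / 100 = 0.23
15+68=83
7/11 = 0.64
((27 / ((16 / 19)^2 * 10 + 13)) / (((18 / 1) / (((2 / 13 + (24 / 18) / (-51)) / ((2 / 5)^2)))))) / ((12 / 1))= 1146175 / 230819472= 0.00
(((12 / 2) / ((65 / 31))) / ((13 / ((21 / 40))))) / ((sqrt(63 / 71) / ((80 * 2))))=744 * sqrt(497) / 845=19.63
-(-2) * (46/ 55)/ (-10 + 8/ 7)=-322/ 1705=-0.19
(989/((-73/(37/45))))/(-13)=36593/42705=0.86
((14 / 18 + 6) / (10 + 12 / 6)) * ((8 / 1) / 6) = 61 / 81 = 0.75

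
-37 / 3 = -12.33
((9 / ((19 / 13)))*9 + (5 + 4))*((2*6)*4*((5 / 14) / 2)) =73440 / 133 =552.18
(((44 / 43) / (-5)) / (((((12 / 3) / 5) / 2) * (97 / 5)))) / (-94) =55 / 196037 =0.00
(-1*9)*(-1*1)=9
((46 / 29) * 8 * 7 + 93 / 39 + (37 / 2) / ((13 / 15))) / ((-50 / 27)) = -2291463 / 37700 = -60.78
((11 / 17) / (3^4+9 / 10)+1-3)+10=111494 / 13923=8.01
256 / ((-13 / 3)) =-768 / 13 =-59.08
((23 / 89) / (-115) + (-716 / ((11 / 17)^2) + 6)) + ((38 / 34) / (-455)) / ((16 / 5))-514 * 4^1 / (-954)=-1081992671937539 / 635731976880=-1701.96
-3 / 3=-1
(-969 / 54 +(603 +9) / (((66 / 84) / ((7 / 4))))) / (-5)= -266339 / 990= -269.03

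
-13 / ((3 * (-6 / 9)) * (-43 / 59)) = -767 / 86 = -8.92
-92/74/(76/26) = -299/703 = -0.43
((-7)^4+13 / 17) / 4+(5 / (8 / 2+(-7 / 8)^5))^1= 467658107 / 777002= 601.88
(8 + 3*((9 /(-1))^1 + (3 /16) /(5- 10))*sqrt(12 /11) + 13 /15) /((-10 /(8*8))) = -4256 /75 + 8676*sqrt(33) /275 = 124.49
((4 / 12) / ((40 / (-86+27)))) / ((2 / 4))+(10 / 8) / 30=-113 / 120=-0.94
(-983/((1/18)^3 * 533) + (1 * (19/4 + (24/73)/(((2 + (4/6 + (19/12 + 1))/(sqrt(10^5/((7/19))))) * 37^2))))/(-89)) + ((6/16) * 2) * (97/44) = -363700167034639280469615/33819274506965620816 + 41600 * sqrt(1330)/360515888911027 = -10754.23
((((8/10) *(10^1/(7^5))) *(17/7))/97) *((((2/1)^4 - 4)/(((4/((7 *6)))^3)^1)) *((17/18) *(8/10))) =20808/166355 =0.13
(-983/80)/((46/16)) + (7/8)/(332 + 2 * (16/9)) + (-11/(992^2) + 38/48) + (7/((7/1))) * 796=40628408400491/51264814080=792.52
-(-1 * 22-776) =798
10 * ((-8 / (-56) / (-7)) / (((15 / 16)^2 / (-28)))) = 2048 / 315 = 6.50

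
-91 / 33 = -2.76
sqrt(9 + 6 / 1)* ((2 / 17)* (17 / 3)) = 2* sqrt(15) / 3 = 2.58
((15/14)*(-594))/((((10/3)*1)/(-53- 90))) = 382239/14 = 27302.79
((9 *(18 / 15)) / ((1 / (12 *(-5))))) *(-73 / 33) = 15768 / 11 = 1433.45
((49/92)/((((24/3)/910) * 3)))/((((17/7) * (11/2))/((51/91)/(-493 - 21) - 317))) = -25429006435/53057136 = -479.28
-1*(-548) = 548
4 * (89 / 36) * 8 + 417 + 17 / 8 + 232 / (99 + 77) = 395647 / 792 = 499.55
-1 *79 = -79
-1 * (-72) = 72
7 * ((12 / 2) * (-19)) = -798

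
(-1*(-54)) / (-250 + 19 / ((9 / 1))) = -0.22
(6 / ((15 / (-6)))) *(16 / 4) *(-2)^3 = 384 / 5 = 76.80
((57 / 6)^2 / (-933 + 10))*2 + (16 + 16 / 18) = 277343 / 16614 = 16.69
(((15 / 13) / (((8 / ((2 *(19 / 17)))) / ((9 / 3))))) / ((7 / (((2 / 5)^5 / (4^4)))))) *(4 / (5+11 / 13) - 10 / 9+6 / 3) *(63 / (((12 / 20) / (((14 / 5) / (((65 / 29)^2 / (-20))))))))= -4750809 / 466862500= -0.01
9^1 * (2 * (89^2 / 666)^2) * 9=62742241 / 2738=22915.35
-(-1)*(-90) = -90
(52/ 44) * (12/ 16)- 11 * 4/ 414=7105/ 9108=0.78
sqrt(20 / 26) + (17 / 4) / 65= 17 / 260 + sqrt(130) / 13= 0.94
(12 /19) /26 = 6 /247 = 0.02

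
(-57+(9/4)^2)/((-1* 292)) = 831/4672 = 0.18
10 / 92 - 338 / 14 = -7739 / 322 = -24.03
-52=-52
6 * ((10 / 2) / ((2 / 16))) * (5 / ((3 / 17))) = 6800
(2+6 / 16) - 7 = -4.62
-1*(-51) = 51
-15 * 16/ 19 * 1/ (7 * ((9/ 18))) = -480/ 133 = -3.61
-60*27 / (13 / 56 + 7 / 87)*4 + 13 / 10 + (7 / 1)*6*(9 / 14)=-315274591 / 15230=-20700.89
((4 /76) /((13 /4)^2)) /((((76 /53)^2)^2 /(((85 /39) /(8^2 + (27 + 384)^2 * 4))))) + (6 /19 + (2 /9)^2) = 1739744741468959687 /4764176386568524224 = 0.37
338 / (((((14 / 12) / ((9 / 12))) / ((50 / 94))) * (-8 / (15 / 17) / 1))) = -570375 / 44744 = -12.75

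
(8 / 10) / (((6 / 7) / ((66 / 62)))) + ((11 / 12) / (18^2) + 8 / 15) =184373 / 120528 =1.53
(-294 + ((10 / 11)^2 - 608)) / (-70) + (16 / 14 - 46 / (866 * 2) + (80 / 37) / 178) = 169107965153 / 12077110430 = 14.00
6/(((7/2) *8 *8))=3/112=0.03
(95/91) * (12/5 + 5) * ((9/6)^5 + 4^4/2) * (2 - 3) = -3050317/2912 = -1047.50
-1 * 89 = -89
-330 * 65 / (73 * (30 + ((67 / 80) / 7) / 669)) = -618156000 / 63112807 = -9.79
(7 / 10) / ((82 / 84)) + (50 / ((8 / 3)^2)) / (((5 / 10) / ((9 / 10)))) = 87729 / 6560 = 13.37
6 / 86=3 / 43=0.07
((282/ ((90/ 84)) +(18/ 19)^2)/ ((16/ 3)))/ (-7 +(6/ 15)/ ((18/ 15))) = -536283/ 72200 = -7.43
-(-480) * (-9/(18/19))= -4560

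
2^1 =2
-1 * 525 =-525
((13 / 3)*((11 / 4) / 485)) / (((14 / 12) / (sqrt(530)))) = 143*sqrt(530) / 6790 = 0.48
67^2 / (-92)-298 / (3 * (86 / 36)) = -357523 / 3956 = -90.37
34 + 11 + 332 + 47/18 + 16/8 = 6869/18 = 381.61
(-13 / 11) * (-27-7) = 442 / 11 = 40.18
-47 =-47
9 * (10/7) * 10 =900/7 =128.57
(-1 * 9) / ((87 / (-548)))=1644 / 29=56.69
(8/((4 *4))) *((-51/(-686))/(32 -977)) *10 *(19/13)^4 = -2215457/1234349298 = -0.00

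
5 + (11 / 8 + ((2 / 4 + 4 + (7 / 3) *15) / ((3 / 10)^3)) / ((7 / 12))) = 1267213 / 504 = 2514.31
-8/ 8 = -1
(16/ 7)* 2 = 32/ 7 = 4.57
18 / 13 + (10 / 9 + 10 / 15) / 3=694 / 351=1.98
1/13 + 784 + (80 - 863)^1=14/13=1.08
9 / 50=0.18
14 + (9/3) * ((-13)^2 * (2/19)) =1280/19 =67.37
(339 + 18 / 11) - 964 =-6857 / 11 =-623.36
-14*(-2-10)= 168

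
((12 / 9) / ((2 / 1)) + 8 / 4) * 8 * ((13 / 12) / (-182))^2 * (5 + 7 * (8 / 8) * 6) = 47 / 1323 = 0.04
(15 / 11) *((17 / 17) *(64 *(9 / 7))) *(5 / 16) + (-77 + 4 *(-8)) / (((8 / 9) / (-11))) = 852507 / 616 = 1383.94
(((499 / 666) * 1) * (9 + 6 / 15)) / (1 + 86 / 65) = 304889 / 100566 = 3.03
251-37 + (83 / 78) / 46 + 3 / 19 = 214.18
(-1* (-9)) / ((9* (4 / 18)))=9 / 2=4.50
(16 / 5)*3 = 48 / 5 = 9.60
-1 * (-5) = 5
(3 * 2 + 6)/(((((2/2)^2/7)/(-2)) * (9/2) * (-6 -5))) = 112/33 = 3.39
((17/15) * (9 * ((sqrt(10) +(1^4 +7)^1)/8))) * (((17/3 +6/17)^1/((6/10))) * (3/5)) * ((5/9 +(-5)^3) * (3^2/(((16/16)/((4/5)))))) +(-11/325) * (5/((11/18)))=-3575954/65-34384 * sqrt(10)/5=-76761.03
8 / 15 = 0.53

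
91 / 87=1.05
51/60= 17/20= 0.85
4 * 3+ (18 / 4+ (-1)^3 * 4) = 25 / 2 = 12.50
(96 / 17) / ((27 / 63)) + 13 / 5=1341 / 85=15.78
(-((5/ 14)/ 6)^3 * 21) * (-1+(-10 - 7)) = 125/ 1568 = 0.08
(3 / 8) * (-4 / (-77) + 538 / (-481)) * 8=-118506 / 37037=-3.20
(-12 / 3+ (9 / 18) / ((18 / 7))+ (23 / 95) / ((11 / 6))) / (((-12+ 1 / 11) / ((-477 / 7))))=-7324441 / 348460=-21.02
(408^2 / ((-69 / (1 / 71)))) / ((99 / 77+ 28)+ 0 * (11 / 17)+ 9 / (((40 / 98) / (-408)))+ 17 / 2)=3884160 / 1024059199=0.00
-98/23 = -4.26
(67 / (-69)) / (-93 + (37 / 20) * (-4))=335 / 34638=0.01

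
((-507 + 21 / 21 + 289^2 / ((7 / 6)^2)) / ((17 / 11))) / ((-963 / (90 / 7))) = -328015820 / 623917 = -525.74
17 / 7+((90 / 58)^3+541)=93413631 / 170723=547.16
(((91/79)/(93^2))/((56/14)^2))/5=91/54661680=0.00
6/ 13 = 0.46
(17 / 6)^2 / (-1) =-289 / 36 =-8.03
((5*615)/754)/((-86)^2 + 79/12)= 18450/33489287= 0.00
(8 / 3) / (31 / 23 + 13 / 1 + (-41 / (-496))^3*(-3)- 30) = -22452404224 / 131800117527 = -0.17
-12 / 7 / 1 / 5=-12 / 35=-0.34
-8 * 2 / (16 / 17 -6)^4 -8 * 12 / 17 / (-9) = 0.60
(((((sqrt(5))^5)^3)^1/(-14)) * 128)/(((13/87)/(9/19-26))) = 210975000000 * sqrt(5)/1729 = 272848144.33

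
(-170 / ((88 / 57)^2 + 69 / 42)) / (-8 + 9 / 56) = 433026720 / 80399777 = 5.39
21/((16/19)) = 399/16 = 24.94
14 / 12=7 / 6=1.17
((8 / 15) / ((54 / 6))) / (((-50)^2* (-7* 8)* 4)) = -1 / 9450000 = -0.00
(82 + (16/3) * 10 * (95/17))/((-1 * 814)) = -881/1887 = -0.47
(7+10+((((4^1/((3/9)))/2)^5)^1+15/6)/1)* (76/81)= 197486/27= 7314.30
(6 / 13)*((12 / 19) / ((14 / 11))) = 396 / 1729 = 0.23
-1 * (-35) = 35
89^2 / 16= 7921 / 16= 495.06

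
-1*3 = -3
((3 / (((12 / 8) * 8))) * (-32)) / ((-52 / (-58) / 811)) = -94076 / 13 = -7236.62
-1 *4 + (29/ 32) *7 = 75/ 32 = 2.34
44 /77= 4 /7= 0.57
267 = 267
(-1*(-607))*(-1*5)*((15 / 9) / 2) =-15175 / 6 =-2529.17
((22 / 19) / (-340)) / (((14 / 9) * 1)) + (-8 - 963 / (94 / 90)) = -1976616073 / 2125340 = -930.02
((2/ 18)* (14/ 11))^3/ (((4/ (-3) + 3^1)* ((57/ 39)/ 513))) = 35672/ 59895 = 0.60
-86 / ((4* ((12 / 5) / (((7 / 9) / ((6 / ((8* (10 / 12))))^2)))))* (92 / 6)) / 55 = -0.01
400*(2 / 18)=400 / 9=44.44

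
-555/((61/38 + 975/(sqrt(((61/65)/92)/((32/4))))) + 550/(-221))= -16961600162000 *sqrt(182390)/356376971679340531 - 234369746390/356376971679340531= -0.02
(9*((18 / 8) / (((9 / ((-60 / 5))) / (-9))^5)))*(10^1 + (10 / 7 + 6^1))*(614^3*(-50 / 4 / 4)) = -444678593737075200 / 7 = -63525513391010742.86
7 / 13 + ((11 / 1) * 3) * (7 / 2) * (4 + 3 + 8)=45059 / 26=1733.04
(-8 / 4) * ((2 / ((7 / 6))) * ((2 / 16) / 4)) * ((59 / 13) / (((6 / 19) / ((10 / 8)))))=-5605 / 2912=-1.92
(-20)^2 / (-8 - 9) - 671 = -11807 / 17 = -694.53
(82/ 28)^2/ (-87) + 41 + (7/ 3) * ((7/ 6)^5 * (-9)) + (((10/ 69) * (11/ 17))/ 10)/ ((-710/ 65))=-458971922389/ 102250203552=-4.49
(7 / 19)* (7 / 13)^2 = 343 / 3211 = 0.11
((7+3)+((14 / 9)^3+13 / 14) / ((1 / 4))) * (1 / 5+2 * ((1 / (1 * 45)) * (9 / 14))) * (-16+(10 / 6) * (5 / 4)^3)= -44907344 / 535815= -83.81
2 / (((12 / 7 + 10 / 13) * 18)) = 91 / 2034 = 0.04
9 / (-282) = -3 / 94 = -0.03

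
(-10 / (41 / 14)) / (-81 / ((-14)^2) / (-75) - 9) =686000 / 1806993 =0.38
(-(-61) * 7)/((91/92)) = 5612/13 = 431.69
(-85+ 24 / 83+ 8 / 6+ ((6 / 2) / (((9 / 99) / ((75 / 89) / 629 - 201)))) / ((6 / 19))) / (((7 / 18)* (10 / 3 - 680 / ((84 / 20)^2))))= 55556105039946 / 36079474595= 1539.83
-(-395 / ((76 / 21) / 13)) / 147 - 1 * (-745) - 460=156755 / 532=294.65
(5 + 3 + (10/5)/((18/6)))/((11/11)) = 26/3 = 8.67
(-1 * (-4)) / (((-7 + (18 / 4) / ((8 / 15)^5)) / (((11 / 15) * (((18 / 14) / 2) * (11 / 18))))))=0.01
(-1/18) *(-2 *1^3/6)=1/54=0.02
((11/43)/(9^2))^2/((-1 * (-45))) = 121/545908005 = 0.00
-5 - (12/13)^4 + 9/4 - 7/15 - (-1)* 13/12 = -1224992/428415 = -2.86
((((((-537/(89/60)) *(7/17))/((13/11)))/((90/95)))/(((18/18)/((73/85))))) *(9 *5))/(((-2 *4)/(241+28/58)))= 6024442412835/38787268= 155320.10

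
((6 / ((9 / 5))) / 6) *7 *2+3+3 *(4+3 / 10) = 2131 / 90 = 23.68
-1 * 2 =-2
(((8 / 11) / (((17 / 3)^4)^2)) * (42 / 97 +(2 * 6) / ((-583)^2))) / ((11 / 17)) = 749345036976 / 1636954709604784889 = 0.00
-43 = -43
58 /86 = 29 /43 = 0.67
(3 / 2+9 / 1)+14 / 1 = 49 / 2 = 24.50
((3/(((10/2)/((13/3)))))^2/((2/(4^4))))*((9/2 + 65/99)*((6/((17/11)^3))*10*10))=10689755648/14739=725270.08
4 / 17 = 0.24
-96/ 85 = -1.13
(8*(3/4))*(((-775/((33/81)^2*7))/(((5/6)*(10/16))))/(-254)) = 3254256/107569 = 30.25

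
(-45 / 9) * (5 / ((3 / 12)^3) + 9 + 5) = -1670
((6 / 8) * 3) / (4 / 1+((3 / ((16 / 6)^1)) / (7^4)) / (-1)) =43218 / 76823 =0.56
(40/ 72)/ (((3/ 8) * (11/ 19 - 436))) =-0.00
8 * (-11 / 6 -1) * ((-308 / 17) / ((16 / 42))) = 1078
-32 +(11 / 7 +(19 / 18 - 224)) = -31925 / 126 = -253.37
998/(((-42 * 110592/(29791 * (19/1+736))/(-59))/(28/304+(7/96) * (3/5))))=38736.29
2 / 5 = 0.40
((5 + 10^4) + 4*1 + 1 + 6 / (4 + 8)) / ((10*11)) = 20021 / 220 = 91.00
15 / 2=7.50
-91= -91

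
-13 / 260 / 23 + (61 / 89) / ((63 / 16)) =443353 / 2579220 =0.17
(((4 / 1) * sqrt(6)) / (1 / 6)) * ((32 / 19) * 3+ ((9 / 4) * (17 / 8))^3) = 213587073 * sqrt(6) / 77824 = 6722.60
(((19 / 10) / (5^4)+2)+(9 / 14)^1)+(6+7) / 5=114754 / 21875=5.25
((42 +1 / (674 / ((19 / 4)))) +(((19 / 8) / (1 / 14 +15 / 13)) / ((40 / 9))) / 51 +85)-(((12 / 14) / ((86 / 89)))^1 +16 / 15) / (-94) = 1102090849701311 / 8675395367520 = 127.04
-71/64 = -1.11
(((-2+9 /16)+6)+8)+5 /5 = 217 /16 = 13.56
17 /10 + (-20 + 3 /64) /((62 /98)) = -296001 /9920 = -29.84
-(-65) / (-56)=-65 / 56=-1.16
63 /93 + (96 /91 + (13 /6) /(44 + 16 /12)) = 1.78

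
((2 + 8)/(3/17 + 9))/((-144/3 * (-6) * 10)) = 17/44928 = 0.00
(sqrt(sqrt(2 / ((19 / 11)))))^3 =19^(1 / 4) *22^(3 / 4) / 19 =1.12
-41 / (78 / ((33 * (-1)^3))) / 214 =451 / 5564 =0.08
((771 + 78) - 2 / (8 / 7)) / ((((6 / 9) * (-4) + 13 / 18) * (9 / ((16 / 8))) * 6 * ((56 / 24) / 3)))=-10167 / 490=-20.75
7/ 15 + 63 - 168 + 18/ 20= -3109/ 30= -103.63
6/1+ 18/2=15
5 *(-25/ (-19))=125/ 19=6.58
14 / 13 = 1.08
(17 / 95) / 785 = 17 / 74575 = 0.00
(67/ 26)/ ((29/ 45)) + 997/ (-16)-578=-3838245/ 6032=-636.31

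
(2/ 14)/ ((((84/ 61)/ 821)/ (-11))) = -550891/ 588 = -936.89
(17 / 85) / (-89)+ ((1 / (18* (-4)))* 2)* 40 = -4459 / 4005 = -1.11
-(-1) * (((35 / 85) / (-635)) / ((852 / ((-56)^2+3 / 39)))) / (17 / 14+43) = -1997681 / 37005497490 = -0.00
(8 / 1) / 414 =4 / 207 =0.02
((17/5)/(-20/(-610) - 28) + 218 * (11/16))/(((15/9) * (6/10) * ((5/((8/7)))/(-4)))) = -2919764/21325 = -136.92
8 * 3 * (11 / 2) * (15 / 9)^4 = 27500 / 27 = 1018.52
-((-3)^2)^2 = -81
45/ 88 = 0.51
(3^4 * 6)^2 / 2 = 118098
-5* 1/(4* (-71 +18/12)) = 5/278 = 0.02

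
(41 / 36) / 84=41 / 3024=0.01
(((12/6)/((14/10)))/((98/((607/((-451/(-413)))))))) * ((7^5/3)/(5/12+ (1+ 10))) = 245677180/61787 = 3976.20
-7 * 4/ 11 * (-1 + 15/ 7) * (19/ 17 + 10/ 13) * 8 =-106752/ 2431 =-43.91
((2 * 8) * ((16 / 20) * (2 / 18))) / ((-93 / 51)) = -0.78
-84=-84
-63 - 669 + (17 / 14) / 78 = -799327 / 1092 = -731.98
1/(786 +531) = 1/1317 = 0.00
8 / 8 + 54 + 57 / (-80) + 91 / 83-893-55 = -5926971 / 6640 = -892.62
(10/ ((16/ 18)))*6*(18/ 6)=405/ 2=202.50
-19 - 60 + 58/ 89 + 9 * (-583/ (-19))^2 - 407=256657333/ 32129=7988.34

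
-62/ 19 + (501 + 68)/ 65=6781/ 1235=5.49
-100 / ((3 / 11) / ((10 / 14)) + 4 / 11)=-5500 / 41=-134.15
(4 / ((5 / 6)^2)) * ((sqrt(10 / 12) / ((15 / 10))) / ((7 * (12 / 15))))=4 * sqrt(30) / 35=0.63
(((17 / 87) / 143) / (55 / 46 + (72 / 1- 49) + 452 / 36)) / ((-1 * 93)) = -46 / 115058515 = -0.00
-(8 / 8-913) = 912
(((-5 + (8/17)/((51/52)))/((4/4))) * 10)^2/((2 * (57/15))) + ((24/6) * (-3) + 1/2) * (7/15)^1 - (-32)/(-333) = 1391799612791/5284373670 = 263.38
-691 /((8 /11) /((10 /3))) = -38005 /12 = -3167.08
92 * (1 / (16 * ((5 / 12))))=69 / 5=13.80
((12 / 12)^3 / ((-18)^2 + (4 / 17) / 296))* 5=6290 / 407593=0.02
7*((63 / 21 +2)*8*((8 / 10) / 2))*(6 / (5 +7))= 56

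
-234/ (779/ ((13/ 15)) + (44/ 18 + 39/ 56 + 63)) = -0.24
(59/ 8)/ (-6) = -59/ 48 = -1.23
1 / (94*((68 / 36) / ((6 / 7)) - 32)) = -0.00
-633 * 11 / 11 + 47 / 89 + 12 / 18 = -168692 / 267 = -631.81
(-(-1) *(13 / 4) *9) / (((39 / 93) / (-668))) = -46593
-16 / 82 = -8 / 41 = -0.20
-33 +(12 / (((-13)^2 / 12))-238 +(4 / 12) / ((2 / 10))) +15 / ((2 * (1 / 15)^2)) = 1438885 / 1014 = 1419.02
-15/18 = -5/6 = -0.83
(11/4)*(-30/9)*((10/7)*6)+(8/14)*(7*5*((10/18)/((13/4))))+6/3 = -59912/819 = -73.15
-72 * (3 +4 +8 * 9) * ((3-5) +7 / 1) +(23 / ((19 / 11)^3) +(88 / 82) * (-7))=-7998725799 / 281219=-28443.05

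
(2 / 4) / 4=1 / 8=0.12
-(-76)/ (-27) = -76/ 27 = -2.81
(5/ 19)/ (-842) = -5/ 15998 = -0.00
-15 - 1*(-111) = 96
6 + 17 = 23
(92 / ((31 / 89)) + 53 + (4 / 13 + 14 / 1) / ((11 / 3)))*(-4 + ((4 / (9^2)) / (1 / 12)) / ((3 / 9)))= -9487540 / 13299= -713.40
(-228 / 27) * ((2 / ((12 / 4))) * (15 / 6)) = -380 / 27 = -14.07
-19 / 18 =-1.06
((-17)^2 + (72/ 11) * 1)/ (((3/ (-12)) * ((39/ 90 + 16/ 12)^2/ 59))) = -22347.40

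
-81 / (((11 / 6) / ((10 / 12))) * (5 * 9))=-9 / 11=-0.82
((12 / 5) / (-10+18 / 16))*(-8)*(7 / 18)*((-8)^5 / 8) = -3670016 / 1065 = -3446.02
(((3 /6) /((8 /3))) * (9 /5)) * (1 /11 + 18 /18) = 81 /220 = 0.37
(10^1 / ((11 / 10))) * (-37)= -3700 / 11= -336.36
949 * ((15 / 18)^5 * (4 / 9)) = 2965625 / 17496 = 169.50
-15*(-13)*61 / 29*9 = 107055 / 29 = 3691.55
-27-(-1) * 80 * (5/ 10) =13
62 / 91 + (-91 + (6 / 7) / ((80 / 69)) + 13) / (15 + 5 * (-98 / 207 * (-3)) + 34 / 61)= -947172781 / 347150440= -2.73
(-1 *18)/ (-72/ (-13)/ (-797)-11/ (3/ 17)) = 559494/ 1937723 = 0.29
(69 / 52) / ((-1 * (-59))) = 69 / 3068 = 0.02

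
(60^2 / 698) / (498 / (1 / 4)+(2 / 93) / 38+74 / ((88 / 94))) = 69973200 / 28097935207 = 0.00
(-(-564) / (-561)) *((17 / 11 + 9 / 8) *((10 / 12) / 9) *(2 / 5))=-11045 / 111078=-0.10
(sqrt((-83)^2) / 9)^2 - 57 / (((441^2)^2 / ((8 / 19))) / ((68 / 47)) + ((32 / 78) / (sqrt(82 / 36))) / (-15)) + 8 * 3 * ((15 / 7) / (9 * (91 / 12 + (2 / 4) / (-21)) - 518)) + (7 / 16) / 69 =56735277964079806522483292988078128337460627 / 667934116009209938471828096899765627783056 - 52629258240 * sqrt(82) / 1778544406052880133177302582919993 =84.94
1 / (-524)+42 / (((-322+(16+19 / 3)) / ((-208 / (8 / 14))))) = 51.01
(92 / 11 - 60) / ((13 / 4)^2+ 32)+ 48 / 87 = -143696 / 217239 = -0.66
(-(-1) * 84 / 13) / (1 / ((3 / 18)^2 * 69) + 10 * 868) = 483 / 648869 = 0.00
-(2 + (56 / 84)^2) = -22 / 9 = -2.44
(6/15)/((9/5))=2/9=0.22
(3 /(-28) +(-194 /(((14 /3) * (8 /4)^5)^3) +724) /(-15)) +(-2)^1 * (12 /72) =-2189760747 /44957696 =-48.71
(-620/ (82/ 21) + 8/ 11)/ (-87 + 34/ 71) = 5061022/ 2770493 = 1.83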